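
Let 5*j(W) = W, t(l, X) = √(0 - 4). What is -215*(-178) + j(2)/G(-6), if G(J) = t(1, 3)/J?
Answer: 38270 + 6*I/5 ≈ 38270.0 + 1.2*I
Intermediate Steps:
t(l, X) = 2*I (t(l, X) = √(-4) = 2*I)
j(W) = W/5
G(J) = 2*I/J (G(J) = (2*I)/J = 2*I/J)
-215*(-178) + j(2)/G(-6) = -215*(-178) + ((⅕)*2)/((2*I/(-6))) = 38270 + 2/(5*((2*I*(-⅙)))) = 38270 + 2/(5*((-I/3))) = 38270 + 2*(3*I)/5 = 38270 + 6*I/5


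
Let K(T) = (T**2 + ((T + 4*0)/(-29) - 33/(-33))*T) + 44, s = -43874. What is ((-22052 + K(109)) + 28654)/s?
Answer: -528563/1272346 ≈ -0.41542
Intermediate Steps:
K(T) = 44 + T**2 + T*(1 - T/29) (K(T) = (T**2 + ((T + 0)*(-1/29) - 33*(-1/33))*T) + 44 = (T**2 + (T*(-1/29) + 1)*T) + 44 = (T**2 + (-T/29 + 1)*T) + 44 = (T**2 + (1 - T/29)*T) + 44 = (T**2 + T*(1 - T/29)) + 44 = 44 + T**2 + T*(1 - T/29))
((-22052 + K(109)) + 28654)/s = ((-22052 + (44 + 109 + (28/29)*109**2)) + 28654)/(-43874) = ((-22052 + (44 + 109 + (28/29)*11881)) + 28654)*(-1/43874) = ((-22052 + (44 + 109 + 332668/29)) + 28654)*(-1/43874) = ((-22052 + 337105/29) + 28654)*(-1/43874) = (-302403/29 + 28654)*(-1/43874) = (528563/29)*(-1/43874) = -528563/1272346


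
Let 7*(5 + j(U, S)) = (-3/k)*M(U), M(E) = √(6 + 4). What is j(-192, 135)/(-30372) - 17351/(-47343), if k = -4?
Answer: 58580143/159766844 - √10/283472 ≈ 0.36665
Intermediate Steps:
M(E) = √10
j(U, S) = -5 + 3*√10/28 (j(U, S) = -5 + ((-3/(-4))*√10)/7 = -5 + ((-3*(-¼))*√10)/7 = -5 + (3*√10/4)/7 = -5 + 3*√10/28)
j(-192, 135)/(-30372) - 17351/(-47343) = (-5 + 3*√10/28)/(-30372) - 17351/(-47343) = (-5 + 3*√10/28)*(-1/30372) - 17351*(-1/47343) = (5/30372 - √10/283472) + 17351/47343 = 58580143/159766844 - √10/283472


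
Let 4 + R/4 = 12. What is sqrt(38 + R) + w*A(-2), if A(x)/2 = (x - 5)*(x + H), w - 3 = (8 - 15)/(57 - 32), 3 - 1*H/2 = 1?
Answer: -1904/25 + sqrt(70) ≈ -67.793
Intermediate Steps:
R = 32 (R = -16 + 4*12 = -16 + 48 = 32)
H = 4 (H = 6 - 2*1 = 6 - 2 = 4)
w = 68/25 (w = 3 + (8 - 15)/(57 - 32) = 3 - 7/25 = 68/25 ≈ 2.7200)
A(x) = 2*(-5 + x)*(4 + x) (A(x) = 2*((x - 5)*(x + 4)) = 2*((-5 + x)*(4 + x)) = 2*(-5 + x)*(4 + x))
sqrt(38 + R) + w*A(-2) = sqrt(38 + 32) + 68*(-40 - 2*(-2) + 2*(-2)**2)/25 = sqrt(70) + 68*(-40 + 4 + 2*4)/25 = sqrt(70) + 68*(-40 + 4 + 8)/25 = sqrt(70) + (68/25)*(-28) = sqrt(70) - 1904/25 = -1904/25 + sqrt(70)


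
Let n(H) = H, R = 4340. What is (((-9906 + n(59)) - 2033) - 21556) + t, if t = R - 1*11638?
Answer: -40734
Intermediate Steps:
t = -7298 (t = 4340 - 1*11638 = 4340 - 11638 = -7298)
(((-9906 + n(59)) - 2033) - 21556) + t = (((-9906 + 59) - 2033) - 21556) - 7298 = ((-9847 - 2033) - 21556) - 7298 = (-11880 - 21556) - 7298 = -33436 - 7298 = -40734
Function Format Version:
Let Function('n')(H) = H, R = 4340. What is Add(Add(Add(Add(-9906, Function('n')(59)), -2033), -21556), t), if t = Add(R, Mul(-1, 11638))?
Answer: -40734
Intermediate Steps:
t = -7298 (t = Add(4340, Mul(-1, 11638)) = Add(4340, -11638) = -7298)
Add(Add(Add(Add(-9906, Function('n')(59)), -2033), -21556), t) = Add(Add(Add(Add(-9906, 59), -2033), -21556), -7298) = Add(Add(Add(-9847, -2033), -21556), -7298) = Add(Add(-11880, -21556), -7298) = Add(-33436, -7298) = -40734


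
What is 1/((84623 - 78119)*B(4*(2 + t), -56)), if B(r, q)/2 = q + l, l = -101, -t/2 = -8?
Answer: -1/2042256 ≈ -4.8965e-7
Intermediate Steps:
t = 16 (t = -2*(-8) = 16)
B(r, q) = -202 + 2*q (B(r, q) = 2*(q - 101) = 2*(-101 + q) = -202 + 2*q)
1/((84623 - 78119)*B(4*(2 + t), -56)) = 1/((84623 - 78119)*(-202 + 2*(-56))) = 1/(6504*(-202 - 112)) = (1/6504)/(-314) = (1/6504)*(-1/314) = -1/2042256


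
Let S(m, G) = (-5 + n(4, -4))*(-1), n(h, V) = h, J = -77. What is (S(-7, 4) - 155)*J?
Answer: 11858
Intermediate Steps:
S(m, G) = 1 (S(m, G) = (-5 + 4)*(-1) = -1*(-1) = 1)
(S(-7, 4) - 155)*J = (1 - 155)*(-77) = -154*(-77) = 11858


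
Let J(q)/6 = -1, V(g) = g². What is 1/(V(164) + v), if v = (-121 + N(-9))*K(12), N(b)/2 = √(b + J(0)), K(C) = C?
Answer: 6361/161851444 - 3*I*√15/80925722 ≈ 3.9301e-5 - 1.4358e-7*I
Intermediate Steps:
J(q) = -6 (J(q) = 6*(-1) = -6)
N(b) = 2*√(-6 + b) (N(b) = 2*√(b - 6) = 2*√(-6 + b))
v = -1452 + 24*I*√15 (v = (-121 + 2*√(-6 - 9))*12 = (-121 + 2*√(-15))*12 = (-121 + 2*(I*√15))*12 = (-121 + 2*I*√15)*12 = -1452 + 24*I*√15 ≈ -1452.0 + 92.952*I)
1/(V(164) + v) = 1/(164² + (-1452 + 24*I*√15)) = 1/(26896 + (-1452 + 24*I*√15)) = 1/(25444 + 24*I*√15)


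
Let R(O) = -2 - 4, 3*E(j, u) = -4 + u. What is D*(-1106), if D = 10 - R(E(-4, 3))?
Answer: -17696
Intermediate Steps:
E(j, u) = -4/3 + u/3 (E(j, u) = (-4 + u)/3 = -4/3 + u/3)
R(O) = -6
D = 16 (D = 10 - 1*(-6) = 10 + 6 = 16)
D*(-1106) = 16*(-1106) = -17696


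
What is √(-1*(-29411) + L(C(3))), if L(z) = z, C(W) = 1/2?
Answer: √117646/2 ≈ 171.50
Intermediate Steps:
C(W) = ½
√(-1*(-29411) + L(C(3))) = √(-1*(-29411) + ½) = √(29411 + ½) = √(58823/2) = √117646/2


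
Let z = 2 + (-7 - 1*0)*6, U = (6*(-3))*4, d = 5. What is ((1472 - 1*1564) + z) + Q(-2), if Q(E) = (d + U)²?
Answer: 4357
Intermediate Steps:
U = -72 (U = -18*4 = -72)
Q(E) = 4489 (Q(E) = (5 - 72)² = (-67)² = 4489)
z = -40 (z = 2 + (-7 + 0)*6 = 2 - 7*6 = 2 - 42 = -40)
((1472 - 1*1564) + z) + Q(-2) = ((1472 - 1*1564) - 40) + 4489 = ((1472 - 1564) - 40) + 4489 = (-92 - 40) + 4489 = -132 + 4489 = 4357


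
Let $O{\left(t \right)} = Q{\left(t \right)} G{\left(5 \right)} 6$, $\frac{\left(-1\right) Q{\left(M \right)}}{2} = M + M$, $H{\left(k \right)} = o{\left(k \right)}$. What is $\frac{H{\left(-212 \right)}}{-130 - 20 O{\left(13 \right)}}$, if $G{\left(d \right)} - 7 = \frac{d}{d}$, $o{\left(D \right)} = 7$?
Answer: $\frac{7}{49790} \approx 0.00014059$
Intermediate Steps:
$H{\left(k \right)} = 7$
$Q{\left(M \right)} = - 4 M$ ($Q{\left(M \right)} = - 2 \left(M + M\right) = - 2 \cdot 2 M = - 4 M$)
$G{\left(d \right)} = 8$ ($G{\left(d \right)} = 7 + \frac{d}{d} = 7 + 1 = 8$)
$O{\left(t \right)} = - 192 t$ ($O{\left(t \right)} = - 4 t 8 \cdot 6 = - 32 t 6 = - 192 t$)
$\frac{H{\left(-212 \right)}}{-130 - 20 O{\left(13 \right)}} = \frac{7}{-130 - 20 \left(\left(-192\right) 13\right)} = \frac{7}{-130 - -49920} = \frac{7}{-130 + 49920} = \frac{7}{49790}$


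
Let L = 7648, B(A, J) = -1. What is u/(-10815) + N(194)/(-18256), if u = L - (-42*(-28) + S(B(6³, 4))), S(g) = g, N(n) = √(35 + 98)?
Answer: -6473/10815 - √133/18256 ≈ -0.59915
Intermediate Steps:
N(n) = √133
u = 6473 (u = 7648 - (-42*(-28) - 1) = 7648 - (1176 - 1) = 7648 - 1*1175 = 7648 - 1175 = 6473)
u/(-10815) + N(194)/(-18256) = 6473/(-10815) + √133/(-18256) = 6473*(-1/10815) + √133*(-1/18256) = -6473/10815 - √133/18256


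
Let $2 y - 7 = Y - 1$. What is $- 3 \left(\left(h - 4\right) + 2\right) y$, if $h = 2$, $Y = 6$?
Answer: $0$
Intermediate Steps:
$y = 6$ ($y = \frac{7}{2} + \frac{6 - 1}{2} = \frac{7}{2} + \frac{1}{2} \cdot 5 = \frac{7}{2} + \frac{5}{2} = 6$)
$- 3 \left(\left(h - 4\right) + 2\right) y = - 3 \left(\left(2 - 4\right) + 2\right) 6 = - 3 \left(-2 + 2\right) 6 = \left(-3\right) 0 \cdot 6 = 0 \cdot 6 = 0$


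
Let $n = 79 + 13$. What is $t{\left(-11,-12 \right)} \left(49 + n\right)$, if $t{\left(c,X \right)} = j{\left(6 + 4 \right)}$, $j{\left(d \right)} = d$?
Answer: $1410$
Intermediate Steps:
$n = 92$
$t{\left(c,X \right)} = 10$ ($t{\left(c,X \right)} = 6 + 4 = 10$)
$t{\left(-11,-12 \right)} \left(49 + n\right) = 10 \left(49 + 92\right) = 10 \cdot 141 = 1410$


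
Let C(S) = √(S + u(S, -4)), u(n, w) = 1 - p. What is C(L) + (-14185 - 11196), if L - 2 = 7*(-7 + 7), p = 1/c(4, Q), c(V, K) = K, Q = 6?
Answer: -25381 + √102/6 ≈ -25379.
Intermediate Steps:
p = ⅙ (p = 1/6 = ⅙ ≈ 0.16667)
u(n, w) = ⅚ (u(n, w) = 1 - 1*⅙ = 1 - ⅙ = ⅚)
L = 2 (L = 2 + 7*(-7 + 7) = 2 + 7*0 = 2 + 0 = 2)
C(S) = √(⅚ + S) (C(S) = √(S + ⅚) = √(⅚ + S))
C(L) + (-14185 - 11196) = √(30 + 36*2)/6 + (-14185 - 11196) = √(30 + 72)/6 - 25381 = √102/6 - 25381 = -25381 + √102/6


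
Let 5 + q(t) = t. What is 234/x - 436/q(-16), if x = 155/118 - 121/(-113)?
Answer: 79385024/667653 ≈ 118.90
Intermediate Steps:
q(t) = -5 + t
x = 31793/13334 (x = 155*(1/118) - 121*(-1/113) = 155/118 + 121/113 = 31793/13334 ≈ 2.3844)
234/x - 436/q(-16) = 234/(31793/13334) - 436/(-5 - 16) = 234*(13334/31793) - 436/(-21) = 3120156/31793 - 436*(-1/21) = 3120156/31793 + 436/21 = 79385024/667653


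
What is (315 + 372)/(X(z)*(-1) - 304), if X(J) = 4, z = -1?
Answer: -687/308 ≈ -2.2305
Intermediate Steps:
(315 + 372)/(X(z)*(-1) - 304) = (315 + 372)/(4*(-1) - 304) = 687/(-4 - 304) = 687/(-308) = 687*(-1/308) = -687/308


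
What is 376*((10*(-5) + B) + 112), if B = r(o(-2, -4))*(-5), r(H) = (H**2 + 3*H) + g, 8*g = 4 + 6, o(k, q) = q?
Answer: 13442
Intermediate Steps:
g = 5/4 (g = (4 + 6)/8 = (1/8)*10 = 5/4 ≈ 1.2500)
r(H) = 5/4 + H**2 + 3*H (r(H) = (H**2 + 3*H) + 5/4 = 5/4 + H**2 + 3*H)
B = -105/4 (B = (5/4 + (-4)**2 + 3*(-4))*(-5) = (5/4 + 16 - 12)*(-5) = (21/4)*(-5) = -105/4 ≈ -26.250)
376*((10*(-5) + B) + 112) = 376*((10*(-5) - 105/4) + 112) = 376*((-50 - 105/4) + 112) = 376*(-305/4 + 112) = 376*(143/4) = 13442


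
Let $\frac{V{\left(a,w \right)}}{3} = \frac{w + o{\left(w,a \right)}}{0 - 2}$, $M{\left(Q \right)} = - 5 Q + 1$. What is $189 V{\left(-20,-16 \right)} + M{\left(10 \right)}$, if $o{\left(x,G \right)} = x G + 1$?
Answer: $- \frac{173033}{2} \approx -86517.0$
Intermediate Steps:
$M{\left(Q \right)} = 1 - 5 Q$
$o{\left(x,G \right)} = 1 + G x$ ($o{\left(x,G \right)} = G x + 1 = 1 + G x$)
$V{\left(a,w \right)} = - \frac{3}{2} - \frac{3 w}{2} - \frac{3 a w}{2}$ ($V{\left(a,w \right)} = 3 \frac{w + \left(1 + a w\right)}{0 - 2} = 3 \frac{1 + w + a w}{-2} = 3 \left(1 + w + a w\right) \left(- \frac{1}{2}\right) = 3 \left(- \frac{1}{2} - \frac{w}{2} - \frac{a w}{2}\right) = - \frac{3}{2} - \frac{3 w}{2} - \frac{3 a w}{2}$)
$189 V{\left(-20,-16 \right)} + M{\left(10 \right)} = 189 \left(- \frac{3}{2} - -24 - \left(-30\right) \left(-16\right)\right) + \left(1 - 50\right) = 189 \left(- \frac{3}{2} + 24 - 480\right) + \left(1 - 50\right) = 189 \left(- \frac{915}{2}\right) - 49 = - \frac{172935}{2} - 49 = - \frac{173033}{2}$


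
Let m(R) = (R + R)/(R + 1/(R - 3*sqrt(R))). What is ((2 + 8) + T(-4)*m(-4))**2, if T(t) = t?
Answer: 3445092/748225 - 716544*I/748225 ≈ 4.6044 - 0.95766*I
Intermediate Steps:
m(R) = 2*R/(R + 1/(R - 3*sqrt(R))) (m(R) = (2*R)/(R + 1/(R - 3*sqrt(R))) = 2*R/(R + 1/(R - 3*sqrt(R))))
((2 + 8) + T(-4)*m(-4))**2 = ((2 + 8) - 8*((-4)**2 - (-24)*I)/(1 + (-4)**2 - (-24)*I))**2 = (10 - 8*(16 - (-24)*I)/(1 + 16 - (-24)*I))**2 = (10 - 8*(16 + 24*I)/(1 + 16 + 24*I))**2 = (10 - 8*(16 + 24*I)/(17 + 24*I))**2 = (10 - 8*(17 - 24*I)/865*(16 + 24*I))**2 = (10 - 8*(16 + 24*I)*(17 - 24*I)/865)**2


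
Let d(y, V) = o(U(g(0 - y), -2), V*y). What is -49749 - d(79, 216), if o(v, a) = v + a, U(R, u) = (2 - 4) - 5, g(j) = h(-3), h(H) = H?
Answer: -66806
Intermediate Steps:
g(j) = -3
U(R, u) = -7 (U(R, u) = -2 - 5 = -7)
o(v, a) = a + v
d(y, V) = -7 + V*y (d(y, V) = V*y - 7 = -7 + V*y)
-49749 - d(79, 216) = -49749 - (-7 + 216*79) = -49749 - (-7 + 17064) = -49749 - 1*17057 = -49749 - 17057 = -66806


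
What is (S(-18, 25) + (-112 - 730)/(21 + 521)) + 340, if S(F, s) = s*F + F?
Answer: -35109/271 ≈ -129.55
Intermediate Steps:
S(F, s) = F + F*s (S(F, s) = F*s + F = F + F*s)
(S(-18, 25) + (-112 - 730)/(21 + 521)) + 340 = (-18*(1 + 25) + (-112 - 730)/(21 + 521)) + 340 = (-18*26 - 842/542) + 340 = (-468 - 842*1/542) + 340 = (-468 - 421/271) + 340 = -127249/271 + 340 = -35109/271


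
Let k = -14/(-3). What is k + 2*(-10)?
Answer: -46/3 ≈ -15.333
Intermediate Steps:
k = 14/3 (k = -14*(-1/3) = 14/3 ≈ 4.6667)
k + 2*(-10) = 14/3 + 2*(-10) = 14/3 - 20 = -46/3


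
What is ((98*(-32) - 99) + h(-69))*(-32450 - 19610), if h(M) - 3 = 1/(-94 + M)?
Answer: 27426093020/163 ≈ 1.6826e+8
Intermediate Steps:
h(M) = 3 + 1/(-94 + M)
((98*(-32) - 99) + h(-69))*(-32450 - 19610) = ((98*(-32) - 99) + (-281 + 3*(-69))/(-94 - 69))*(-32450 - 19610) = ((-3136 - 99) + (-281 - 207)/(-163))*(-52060) = (-3235 - 1/163*(-488))*(-52060) = (-3235 + 488/163)*(-52060) = -526817/163*(-52060) = 27426093020/163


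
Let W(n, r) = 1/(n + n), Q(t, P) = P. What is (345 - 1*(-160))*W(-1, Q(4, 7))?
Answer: -505/2 ≈ -252.50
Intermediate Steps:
W(n, r) = 1/(2*n)
(345 - 1*(-160))*W(-1, Q(4, 7)) = (345 - 1*(-160))*((½)/(-1)) = (345 + 160)*((½)*(-1)) = 505*(-½) = -505/2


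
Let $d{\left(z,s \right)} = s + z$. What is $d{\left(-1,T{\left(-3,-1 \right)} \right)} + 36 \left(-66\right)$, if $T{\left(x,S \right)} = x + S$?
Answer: $-2381$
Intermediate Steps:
$T{\left(x,S \right)} = S + x$
$d{\left(-1,T{\left(-3,-1 \right)} \right)} + 36 \left(-66\right) = \left(\left(-1 - 3\right) - 1\right) + 36 \left(-66\right) = \left(-4 - 1\right) - 2376 = -5 - 2376 = -2381$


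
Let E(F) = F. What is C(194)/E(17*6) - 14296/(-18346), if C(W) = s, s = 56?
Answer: 621392/467823 ≈ 1.3283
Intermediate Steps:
C(W) = 56
C(194)/E(17*6) - 14296/(-18346) = 56/((17*6)) - 14296/(-18346) = 56/102 - 14296*(-1/18346) = 56*(1/102) + 7148/9173 = 28/51 + 7148/9173 = 621392/467823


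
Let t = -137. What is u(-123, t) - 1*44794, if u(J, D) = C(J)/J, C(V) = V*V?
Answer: -44917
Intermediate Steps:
C(V) = V²
u(J, D) = J (u(J, D) = J²/J = J)
u(-123, t) - 1*44794 = -123 - 1*44794 = -123 - 44794 = -44917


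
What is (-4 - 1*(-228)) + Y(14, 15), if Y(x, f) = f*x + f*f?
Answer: 659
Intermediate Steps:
Y(x, f) = f² + f*x (Y(x, f) = f*x + f² = f² + f*x)
(-4 - 1*(-228)) + Y(14, 15) = (-4 - 1*(-228)) + 15*(15 + 14) = (-4 + 228) + 15*29 = 224 + 435 = 659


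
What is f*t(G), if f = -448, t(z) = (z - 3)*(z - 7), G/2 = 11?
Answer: -127680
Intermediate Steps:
G = 22 (G = 2*11 = 22)
t(z) = (-7 + z)*(-3 + z) (t(z) = (-3 + z)*(-7 + z) = (-7 + z)*(-3 + z))
f*t(G) = -448*(21 + 22² - 10*22) = -448*(21 + 484 - 220) = -448*285 = -127680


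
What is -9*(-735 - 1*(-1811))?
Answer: -9684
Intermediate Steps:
-9*(-735 - 1*(-1811)) = -9*(-735 + 1811) = -9*1076 = -9684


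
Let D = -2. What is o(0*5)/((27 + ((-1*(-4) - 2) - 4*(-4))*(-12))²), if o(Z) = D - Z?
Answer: -2/35721 ≈ -5.5989e-5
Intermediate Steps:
o(Z) = -2 - Z
o(0*5)/((27 + ((-1*(-4) - 2) - 4*(-4))*(-12))²) = (-2 - 0*5)/((27 + ((-1*(-4) - 2) - 4*(-4))*(-12))²) = (-2 - 1*0)/((27 + ((4 - 2) + 16)*(-12))²) = (-2 + 0)/((27 + (2 + 16)*(-12))²) = -2/(27 + 18*(-12))² = -2/(27 - 216)² = -2/((-189)²) = -2/35721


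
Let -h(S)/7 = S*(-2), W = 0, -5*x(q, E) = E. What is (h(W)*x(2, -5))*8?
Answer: 0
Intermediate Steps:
x(q, E) = -E/5
h(S) = 14*S (h(S) = -7*S*(-2) = -(-14)*S = 14*S)
(h(W)*x(2, -5))*8 = ((14*0)*(-1/5*(-5)))*8 = (0*1)*8 = 0*8 = 0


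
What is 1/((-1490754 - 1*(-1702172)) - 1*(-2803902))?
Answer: 1/3015320 ≈ 3.3164e-7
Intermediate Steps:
1/((-1490754 - 1*(-1702172)) - 1*(-2803902)) = 1/((-1490754 + 1702172) + 2803902) = 1/(211418 + 2803902) = 1/3015320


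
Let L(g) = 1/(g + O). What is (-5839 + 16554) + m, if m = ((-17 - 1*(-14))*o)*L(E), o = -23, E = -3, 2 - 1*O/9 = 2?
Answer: 10692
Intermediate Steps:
O = 0 (O = 18 - 9*2 = 18 - 18 = 0)
L(g) = 1/g (L(g) = 1/(g + 0) = 1/g)
m = -23 (m = ((-17 - 1*(-14))*(-23))/(-3) = ((-17 + 14)*(-23))*(-1/3) = -3*(-23)*(-1/3) = 69*(-1/3) = -23)
(-5839 + 16554) + m = (-5839 + 16554) - 23 = 10715 - 23 = 10692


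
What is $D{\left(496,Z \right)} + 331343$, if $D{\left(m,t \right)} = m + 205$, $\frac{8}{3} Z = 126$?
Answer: $332044$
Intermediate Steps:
$Z = \frac{189}{4}$ ($Z = \frac{3}{8} \cdot 126 = \frac{189}{4} \approx 47.25$)
$D{\left(m,t \right)} = 205 + m$
$D{\left(496,Z \right)} + 331343 = \left(205 + 496\right) + 331343 = 701 + 331343 = 332044$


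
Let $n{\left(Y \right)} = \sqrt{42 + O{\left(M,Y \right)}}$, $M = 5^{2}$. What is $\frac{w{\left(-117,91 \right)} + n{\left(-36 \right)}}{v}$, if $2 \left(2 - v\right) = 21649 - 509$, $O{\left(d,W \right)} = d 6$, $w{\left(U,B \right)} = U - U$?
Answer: $- \frac{\sqrt{3}}{1321} \approx -0.0013112$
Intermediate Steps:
$w{\left(U,B \right)} = 0$
$M = 25$
$O{\left(d,W \right)} = 6 d$
$n{\left(Y \right)} = 8 \sqrt{3}$ ($n{\left(Y \right)} = \sqrt{42 + 6 \cdot 25} = \sqrt{42 + 150} = \sqrt{192} = 8 \sqrt{3}$)
$v = -10568$ ($v = 2 - \frac{21649 - 509}{2} = 2 - 10570 = -10568$)
$\frac{w{\left(-117,91 \right)} + n{\left(-36 \right)}}{v} = \frac{0 + 8 \sqrt{3}}{-10568} = 8 \sqrt{3} \left(- \frac{1}{10568}\right) = - \frac{\sqrt{3}}{1321}$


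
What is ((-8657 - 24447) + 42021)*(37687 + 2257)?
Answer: 356180648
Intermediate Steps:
((-8657 - 24447) + 42021)*(37687 + 2257) = (-33104 + 42021)*39944 = 8917*39944 = 356180648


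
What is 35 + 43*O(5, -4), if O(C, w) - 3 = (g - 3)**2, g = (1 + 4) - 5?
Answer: 551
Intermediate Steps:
g = 0 (g = 5 - 5 = 0)
O(C, w) = 12 (O(C, w) = 3 + (0 - 3)**2 = 3 + (-3)**2 = 3 + 9 = 12)
35 + 43*O(5, -4) = 35 + 43*12 = 35 + 516 = 551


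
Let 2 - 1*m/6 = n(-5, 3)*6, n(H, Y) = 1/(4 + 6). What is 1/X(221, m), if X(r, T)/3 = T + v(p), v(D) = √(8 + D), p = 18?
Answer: 35/557 - 25*√26/3342 ≈ 0.024693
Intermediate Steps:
n(H, Y) = ⅒ (n(H, Y) = 1/10 = ⅒)
m = 42/5 (m = 12 - 3*6/5 = 12 - 6*⅗ = 12 - 18/5 = 42/5 ≈ 8.4000)
X(r, T) = 3*T + 3*√26 (X(r, T) = 3*(T + √(8 + 18)) = 3*(T + √26) = 3*T + 3*√26)
1/X(221, m) = 1/(3*(42/5) + 3*√26) = 1/(126/5 + 3*√26)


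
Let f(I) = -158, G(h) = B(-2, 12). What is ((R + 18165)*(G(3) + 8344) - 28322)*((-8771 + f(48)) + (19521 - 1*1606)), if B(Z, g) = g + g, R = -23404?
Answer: -394200310164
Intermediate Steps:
B(Z, g) = 2*g
G(h) = 24 (G(h) = 2*12 = 24)
((R + 18165)*(G(3) + 8344) - 28322)*((-8771 + f(48)) + (19521 - 1*1606)) = ((-23404 + 18165)*(24 + 8344) - 28322)*((-8771 - 158) + (19521 - 1*1606)) = (-5239*8368 - 28322)*(-8929 + (19521 - 1606)) = (-43839952 - 28322)*(-8929 + 17915) = -43868274*8986 = -394200310164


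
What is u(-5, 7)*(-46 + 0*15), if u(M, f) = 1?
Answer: -46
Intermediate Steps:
u(-5, 7)*(-46 + 0*15) = 1*(-46 + 0*15) = 1*(-46 + 0) = 1*(-46) = -46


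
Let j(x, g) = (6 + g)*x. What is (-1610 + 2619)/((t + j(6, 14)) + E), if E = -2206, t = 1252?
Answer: -1009/834 ≈ -1.2098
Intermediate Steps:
j(x, g) = x*(6 + g)
(-1610 + 2619)/((t + j(6, 14)) + E) = (-1610 + 2619)/((1252 + 6*(6 + 14)) - 2206) = 1009/((1252 + 6*20) - 2206) = 1009/((1252 + 120) - 2206) = 1009/(1372 - 2206) = 1009/(-834) = 1009*(-1/834) = -1009/834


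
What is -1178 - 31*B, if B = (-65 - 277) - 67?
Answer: 11501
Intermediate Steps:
B = -409 (B = -342 - 67 = -409)
-1178 - 31*B = -1178 - 31*(-409) = -1178 + 12679 = 11501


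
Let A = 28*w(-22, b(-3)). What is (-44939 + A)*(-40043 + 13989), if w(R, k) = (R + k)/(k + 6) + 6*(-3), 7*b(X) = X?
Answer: 46289438342/39 ≈ 1.1869e+9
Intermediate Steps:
b(X) = X/7
w(R, k) = -18 + (R + k)/(6 + k) (w(R, k) = (R + k)/(6 + k) - 18 = -18 + (R + k)/(6 + k))
A = -24052/39 (A = 28*((-108 - 22 - 17*(-3)/7)/(6 + (⅐)*(-3))) = 28*((-108 - 22 - 17*(-3/7))/(6 - 3/7)) = 28*((-108 - 22 + 51/7)/(39/7)) = 28*((7/39)*(-859/7)) = 28*(-859/39) = -24052/39 ≈ -616.72)
(-44939 + A)*(-40043 + 13989) = (-44939 - 24052/39)*(-40043 + 13989) = -1776673/39*(-26054) = 46289438342/39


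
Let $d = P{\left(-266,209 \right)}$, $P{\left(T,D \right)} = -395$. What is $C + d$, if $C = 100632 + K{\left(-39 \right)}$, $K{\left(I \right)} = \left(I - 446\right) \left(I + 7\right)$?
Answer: $115757$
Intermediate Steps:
$K{\left(I \right)} = \left(-446 + I\right) \left(7 + I\right)$
$d = -395$
$C = 116152$ ($C = 100632 - \left(-13999 - 1521\right) = 100632 + \left(-3122 + 1521 + 17121\right) = 100632 + 15520 = 116152$)
$C + d = 116152 - 395 = 115757$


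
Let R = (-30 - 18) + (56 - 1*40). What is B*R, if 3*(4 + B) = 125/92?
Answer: 7832/69 ≈ 113.51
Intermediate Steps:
B = -979/276 (B = -4 + (125/92)/3 = -4 + (125*(1/92))/3 = -4 + (⅓)*(125/92) = -4 + 125/276 = -979/276 ≈ -3.5471)
R = -32 (R = -48 + (56 - 40) = -48 + 16 = -32)
B*R = -979/276*(-32) = 7832/69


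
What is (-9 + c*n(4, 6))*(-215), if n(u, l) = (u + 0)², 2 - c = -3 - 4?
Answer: -29025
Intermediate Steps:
c = 9 (c = 2 - (-3 - 4) = 2 - 1*(-7) = 2 + 7 = 9)
n(u, l) = u²
(-9 + c*n(4, 6))*(-215) = (-9 + 9*4²)*(-215) = (-9 + 9*16)*(-215) = (-9 + 144)*(-215) = 135*(-215) = -29025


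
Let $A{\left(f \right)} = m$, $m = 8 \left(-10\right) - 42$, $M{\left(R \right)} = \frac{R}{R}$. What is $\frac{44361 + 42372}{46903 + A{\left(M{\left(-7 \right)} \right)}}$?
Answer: $\frac{86733}{46781} \approx 1.854$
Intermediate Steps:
$M{\left(R \right)} = 1$
$m = -122$ ($m = -80 - 42 = -122$)
$A{\left(f \right)} = -122$
$\frac{44361 + 42372}{46903 + A{\left(M{\left(-7 \right)} \right)}} = \frac{44361 + 42372}{46903 - 122} = \frac{86733}{46781}$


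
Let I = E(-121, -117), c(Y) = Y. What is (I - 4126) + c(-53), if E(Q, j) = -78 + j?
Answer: -4374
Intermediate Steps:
I = -195 (I = -78 - 117 = -195)
(I - 4126) + c(-53) = (-195 - 4126) - 53 = -4321 - 53 = -4374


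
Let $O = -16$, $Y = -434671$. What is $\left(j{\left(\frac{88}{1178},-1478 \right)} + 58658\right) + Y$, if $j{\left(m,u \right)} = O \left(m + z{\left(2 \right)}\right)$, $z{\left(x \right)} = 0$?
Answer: $- \frac{221472361}{589} \approx -3.7601 \cdot 10^{5}$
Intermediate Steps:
$j{\left(m,u \right)} = - 16 m$ ($j{\left(m,u \right)} = - 16 \left(m + 0\right) = - 16 m$)
$\left(j{\left(\frac{88}{1178},-1478 \right)} + 58658\right) + Y = \left(- 16 \cdot \frac{88}{1178} + 58658\right) - 434671 = \left(- 16 \cdot 88 \cdot \frac{1}{1178} + 58658\right) - 434671 = \left(\left(-16\right) \frac{44}{589} + 58658\right) - 434671 = \left(- \frac{704}{589} + 58658\right) - 434671 = \frac{34548858}{589} - 434671 = - \frac{221472361}{589}$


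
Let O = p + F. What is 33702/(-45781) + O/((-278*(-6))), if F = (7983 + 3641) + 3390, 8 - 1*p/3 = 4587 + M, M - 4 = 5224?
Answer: -715781803/76362708 ≈ -9.3734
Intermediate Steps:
M = 5228 (M = 4 + 5224 = 5228)
p = -29421 (p = 24 - 3*(4587 + 5228) = 24 - 3*9815 = 24 - 29445 = -29421)
F = 15014 (F = 11624 + 3390 = 15014)
O = -14407 (O = -29421 + 15014 = -14407)
33702/(-45781) + O/((-278*(-6))) = 33702/(-45781) - 14407/((-278*(-6))) = 33702*(-1/45781) - 14407/((-1*(-1668))) = -33702/45781 - 14407/1668 = -715781803/76362708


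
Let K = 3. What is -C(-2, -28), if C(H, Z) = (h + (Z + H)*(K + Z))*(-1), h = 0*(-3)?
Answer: 750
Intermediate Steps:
h = 0
C(H, Z) = -(3 + Z)*(H + Z) (C(H, Z) = (0 + (Z + H)*(3 + Z))*(-1) = (0 + (H + Z)*(3 + Z))*(-1) = (0 + (3 + Z)*(H + Z))*(-1) = ((3 + Z)*(H + Z))*(-1) = -(3 + Z)*(H + Z))
-C(-2, -28) = -(-1*(-28)² - 3*(-2) - 3*(-28) - 1*(-2)*(-28)) = -(-1*784 + 6 + 84 - 56) = -(-784 + 6 + 84 - 56) = -1*(-750) = 750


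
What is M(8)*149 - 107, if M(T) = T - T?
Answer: -107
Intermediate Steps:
M(T) = 0
M(8)*149 - 107 = 0*149 - 107 = 0 - 107 = -107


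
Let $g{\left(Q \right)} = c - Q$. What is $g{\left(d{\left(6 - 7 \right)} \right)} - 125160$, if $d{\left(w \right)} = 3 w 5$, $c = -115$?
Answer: $-125260$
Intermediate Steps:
$d{\left(w \right)} = 15 w$
$g{\left(Q \right)} = -115 - Q$
$g{\left(d{\left(6 - 7 \right)} \right)} - 125160 = \left(-115 - 15 \left(6 - 7\right)\right) - 125160 = \left(-115 - 15 \left(-1\right)\right) - 125160 = \left(-115 - -15\right) - 125160 = \left(-115 + 15\right) - 125160 = -100 - 125160 = -125260$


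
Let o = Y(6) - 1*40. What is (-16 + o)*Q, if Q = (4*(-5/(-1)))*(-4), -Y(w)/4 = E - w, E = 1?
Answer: 2880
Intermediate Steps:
Y(w) = -4 + 4*w (Y(w) = -4*(1 - w) = -4 + 4*w)
o = -20 (o = (-4 + 4*6) - 1*40 = (-4 + 24) - 40 = 20 - 40 = -20)
Q = -80 (Q = (4*(-5*(-1)))*(-4) = (4*5)*(-4) = 20*(-4) = -80)
(-16 + o)*Q = (-16 - 20)*(-80) = -36*(-80) = 2880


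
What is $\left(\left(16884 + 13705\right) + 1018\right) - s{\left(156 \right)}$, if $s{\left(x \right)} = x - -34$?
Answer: $31417$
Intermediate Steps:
$s{\left(x \right)} = 34 + x$ ($s{\left(x \right)} = x + 34 = 34 + x$)
$\left(\left(16884 + 13705\right) + 1018\right) - s{\left(156 \right)} = \left(\left(16884 + 13705\right) + 1018\right) - \left(34 + 156\right) = \left(30589 + 1018\right) - 190 = 31607 - 190 = 31417$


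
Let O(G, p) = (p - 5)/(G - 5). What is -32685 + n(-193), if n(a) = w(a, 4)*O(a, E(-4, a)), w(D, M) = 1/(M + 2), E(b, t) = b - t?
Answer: -9707491/297 ≈ -32685.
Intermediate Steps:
O(G, p) = (-5 + p)/(-5 + G)
w(D, M) = 1/(2 + M)
n(a) = (-9 - a)/(6*(-5 + a)) (n(a) = ((-5 + (-4 - a))/(-5 + a))/(2 + 4) = ((-9 - a)/(-5 + a))/6 = (-9 - a)/(6*(-5 + a)))
-32685 + n(-193) = -32685 + (-9 - 1*(-193))/(6*(-5 - 193)) = -32685 + (1/6)*(-9 + 193)/(-198) = -32685 + (1/6)*(-1/198)*184 = -32685 - 46/297 = -9707491/297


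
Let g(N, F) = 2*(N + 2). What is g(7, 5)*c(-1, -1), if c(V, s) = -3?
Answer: -54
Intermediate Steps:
g(N, F) = 4 + 2*N (g(N, F) = 2*(2 + N) = 4 + 2*N)
g(7, 5)*c(-1, -1) = (4 + 2*7)*(-3) = (4 + 14)*(-3) = 18*(-3) = -54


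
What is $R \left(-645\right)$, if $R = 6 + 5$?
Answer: $-7095$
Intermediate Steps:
$R = 11$
$R \left(-645\right) = 11 \left(-645\right) = -7095$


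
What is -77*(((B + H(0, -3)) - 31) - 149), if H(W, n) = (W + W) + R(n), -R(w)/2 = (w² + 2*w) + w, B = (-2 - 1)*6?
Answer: 15246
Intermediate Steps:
B = -18 (B = -3*6 = -18)
R(w) = -6*w - 2*w² (R(w) = -2*((w² + 2*w) + w) = -2*(w² + 3*w) = -6*w - 2*w²)
H(W, n) = 2*W - 2*n*(3 + n) (H(W, n) = (W + W) - 2*n*(3 + n) = 2*W - 2*n*(3 + n))
-77*(((B + H(0, -3)) - 31) - 149) = -77*(((-18 + (2*0 - 2*(-3)*(3 - 3))) - 31) - 149) = -77*(((-18 + (0 - 2*(-3)*0)) - 31) - 149) = -77*(((-18 + (0 + 0)) - 31) - 149) = -77*(((-18 + 0) - 31) - 149) = -77*((-18 - 31) - 149) = -77*(-49 - 149) = -77*(-198) = 15246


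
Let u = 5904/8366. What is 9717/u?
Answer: 330457/24 ≈ 13769.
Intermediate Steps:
u = 2952/4183 (u = 5904*(1/8366) = 2952/4183 ≈ 0.70571)
9717/u = 9717/(2952/4183) = 9717*(4183/2952) = 330457/24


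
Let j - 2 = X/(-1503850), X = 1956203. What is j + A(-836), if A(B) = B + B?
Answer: -2513385703/1503850 ≈ -1671.3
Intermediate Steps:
j = 1051497/1503850 (j = 2 + 1956203/(-1503850) = 2 + 1956203*(-1/1503850) = 2 - 1956203/1503850 = 1051497/1503850 ≈ 0.69920)
A(B) = 2*B
j + A(-836) = 1051497/1503850 + 2*(-836) = 1051497/1503850 - 1672 = -2513385703/1503850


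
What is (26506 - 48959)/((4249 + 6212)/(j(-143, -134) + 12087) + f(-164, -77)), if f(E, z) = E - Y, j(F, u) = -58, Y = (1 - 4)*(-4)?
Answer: 270087137/2106643 ≈ 128.21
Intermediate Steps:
Y = 12 (Y = -3*(-4) = 12)
f(E, z) = -12 + E (f(E, z) = E - 1*12 = E - 12 = -12 + E)
(26506 - 48959)/((4249 + 6212)/(j(-143, -134) + 12087) + f(-164, -77)) = (26506 - 48959)/((4249 + 6212)/(-58 + 12087) + (-12 - 164)) = -22453/(10461/12029 - 176) = -22453/(-2106643/12029) = -22453*(-12029/2106643) = 270087137/2106643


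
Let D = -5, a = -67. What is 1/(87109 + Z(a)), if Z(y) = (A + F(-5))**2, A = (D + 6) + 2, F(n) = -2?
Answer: 1/87110 ≈ 1.1480e-5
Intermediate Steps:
A = 3 (A = (-5 + 6) + 2 = 1 + 2 = 3)
Z(y) = 1 (Z(y) = (3 - 2)**2 = 1**2 = 1)
1/(87109 + Z(a)) = 1/(87109 + 1) = 1/87110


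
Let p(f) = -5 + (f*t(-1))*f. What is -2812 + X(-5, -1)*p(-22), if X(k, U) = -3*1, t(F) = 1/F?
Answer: -1345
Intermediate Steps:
t(F) = 1/F
X(k, U) = -3
p(f) = -5 - f**2 (p(f) = -5 + (f/(-1))*f = -5 + (f*(-1))*f = -5 + (-f)*f = -5 - f**2)
-2812 + X(-5, -1)*p(-22) = -2812 - 3*(-5 - 1*(-22)**2) = -2812 - 3*(-5 - 1*484) = -2812 - 3*(-5 - 484) = -2812 - 3*(-489) = -2812 + 1467 = -1345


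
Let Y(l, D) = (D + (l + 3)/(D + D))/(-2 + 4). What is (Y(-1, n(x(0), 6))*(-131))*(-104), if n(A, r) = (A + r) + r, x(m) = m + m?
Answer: 246935/3 ≈ 82312.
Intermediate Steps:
x(m) = 2*m
n(A, r) = A + 2*r
Y(l, D) = D/2 + (3 + l)/(4*D) (Y(l, D) = (D + (3 + l)/((2*D)))/2 = (D + (3 + l)*(1/(2*D)))*(½) = (D + (3 + l)/(2*D))*(½) = D/2 + (3 + l)/(4*D))
(Y(-1, n(x(0), 6))*(-131))*(-104) = (((3 - 1 + 2*(2*0 + 2*6)²)/(4*(2*0 + 2*6)))*(-131))*(-104) = (((3 - 1 + 2*(0 + 12)²)/(4*(0 + 12)))*(-131))*(-104) = (((¼)*(3 - 1 + 2*12²)/12)*(-131))*(-104) = (((¼)*(1/12)*(3 - 1 + 2*144))*(-131))*(-104) = (((¼)*(1/12)*(3 - 1 + 288))*(-131))*(-104) = (((¼)*(1/12)*290)*(-131))*(-104) = ((145/24)*(-131))*(-104) = -18995/24*(-104) = 246935/3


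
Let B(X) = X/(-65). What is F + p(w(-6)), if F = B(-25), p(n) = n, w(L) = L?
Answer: -73/13 ≈ -5.6154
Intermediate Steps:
B(X) = -X/65 (B(X) = X*(-1/65) = -X/65)
F = 5/13 (F = -1/65*(-25) = 5/13 ≈ 0.38462)
F + p(w(-6)) = 5/13 - 6 = -73/13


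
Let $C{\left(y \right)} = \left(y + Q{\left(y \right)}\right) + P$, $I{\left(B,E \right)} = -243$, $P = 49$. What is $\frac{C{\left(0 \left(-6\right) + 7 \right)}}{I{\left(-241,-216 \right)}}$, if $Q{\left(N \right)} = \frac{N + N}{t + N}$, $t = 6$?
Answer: $- \frac{742}{3159} \approx -0.23488$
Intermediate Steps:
$Q{\left(N \right)} = \frac{2 N}{6 + N}$ ($Q{\left(N \right)} = \frac{N + N}{6 + N} = \frac{2 N}{6 + N}$)
$C{\left(y \right)} = 49 + y + \frac{2 y}{6 + y}$ ($C{\left(y \right)} = \left(y + \frac{2 y}{6 + y}\right) + 49 = 49 + y + \frac{2 y}{6 + y}$)
$\frac{C{\left(0 \left(-6\right) + 7 \right)}}{I{\left(-241,-216 \right)}} = \frac{\frac{1}{6 + \left(0 \left(-6\right) + 7\right)} \left(294 + \left(0 \left(-6\right) + 7\right)^{2} + 57 \left(0 \left(-6\right) + 7\right)\right)}{-243} = \frac{294 + \left(0 + 7\right)^{2} + 57 \left(0 + 7\right)}{6 + \left(0 + 7\right)} \left(- \frac{1}{243}\right) = \frac{294 + 7^{2} + 57 \cdot 7}{6 + 7} \left(- \frac{1}{243}\right) = \frac{294 + 49 + 399}{13} \left(- \frac{1}{243}\right) = \frac{1}{13} \cdot 742 \left(- \frac{1}{243}\right) = \frac{742}{13} \left(- \frac{1}{243}\right) = - \frac{742}{3159}$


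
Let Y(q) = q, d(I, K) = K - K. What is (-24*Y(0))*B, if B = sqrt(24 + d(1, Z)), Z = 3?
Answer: 0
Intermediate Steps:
d(I, K) = 0
B = 2*sqrt(6) (B = sqrt(24 + 0) = sqrt(24) = 2*sqrt(6) ≈ 4.8990)
(-24*Y(0))*B = (-24*0)*(2*sqrt(6)) = 0*(2*sqrt(6)) = 0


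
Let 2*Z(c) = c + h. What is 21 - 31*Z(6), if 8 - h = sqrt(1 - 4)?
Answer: -196 + 31*I*sqrt(3)/2 ≈ -196.0 + 26.847*I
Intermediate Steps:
h = 8 - I*sqrt(3) (h = 8 - sqrt(1 - 4) = 8 - sqrt(-3) = 8 - I*sqrt(3) ≈ 8.0 - 1.732*I)
Z(c) = 4 + c/2 - I*sqrt(3)/2 (Z(c) = (c + (8 - I*sqrt(3)))/2 = (8 + c - I*sqrt(3))/2 = 4 + c/2 - I*sqrt(3)/2)
21 - 31*Z(6) = 21 - 31*(4 + (1/2)*6 - I*sqrt(3)/2) = 21 - 31*(4 + 3 - I*sqrt(3)/2) = 21 - 31*(7 - I*sqrt(3)/2) = 21 + (-217 + 31*I*sqrt(3)/2) = -196 + 31*I*sqrt(3)/2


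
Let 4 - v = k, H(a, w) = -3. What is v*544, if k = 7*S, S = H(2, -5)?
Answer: 13600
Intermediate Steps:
S = -3
k = -21 (k = 7*(-3) = -21)
v = 25 (v = 4 - 1*(-21) = 4 + 21 = 25)
v*544 = 25*544 = 13600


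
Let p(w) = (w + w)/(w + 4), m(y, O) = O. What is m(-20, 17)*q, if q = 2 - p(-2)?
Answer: 68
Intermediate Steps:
p(w) = 2*w/(4 + w) (p(w) = (2*w)/(4 + w) = 2*w/(4 + w))
q = 4 (q = 2 - 2*(-2)/(4 - 2) = 2 - 2*(-2)/2 = 2 - 1*(-2) = 2 + 2 = 4)
m(-20, 17)*q = 17*4 = 68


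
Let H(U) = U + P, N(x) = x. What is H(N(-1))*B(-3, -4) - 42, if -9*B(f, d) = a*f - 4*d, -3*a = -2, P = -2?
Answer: -112/3 ≈ -37.333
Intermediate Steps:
a = ⅔ (a = -⅓*(-2) = ⅔ ≈ 0.66667)
H(U) = -2 + U (H(U) = U - 2 = -2 + U)
B(f, d) = -2*f/27 + 4*d/9 (B(f, d) = -(2*f/3 - 4*d)/9 = -(-4*d + 2*f/3)/9 = -2*f/27 + 4*d/9)
H(N(-1))*B(-3, -4) - 42 = (-2 - 1)*(-2/27*(-3) + (4/9)*(-4)) - 42 = -3*(2/9 - 16/9) - 42 = -3*(-14/9) - 42 = 14/3 - 42 = -112/3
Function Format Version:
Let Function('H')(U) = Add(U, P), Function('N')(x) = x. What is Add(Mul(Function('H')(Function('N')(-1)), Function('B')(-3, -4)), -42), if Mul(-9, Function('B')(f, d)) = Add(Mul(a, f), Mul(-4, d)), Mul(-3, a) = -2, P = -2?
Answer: Rational(-112, 3) ≈ -37.333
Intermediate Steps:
a = Rational(2, 3) (a = Mul(Rational(-1, 3), -2) = Rational(2, 3) ≈ 0.66667)
Function('H')(U) = Add(-2, U) (Function('H')(U) = Add(U, -2) = Add(-2, U))
Function('B')(f, d) = Add(Mul(Rational(-2, 27), f), Mul(Rational(4, 9), d)) (Function('B')(f, d) = Mul(Rational(-1, 9), Add(Mul(Rational(2, 3), f), Mul(-4, d))) = Mul(Rational(-1, 9), Add(Mul(-4, d), Mul(Rational(2, 3), f))) = Add(Mul(Rational(-2, 27), f), Mul(Rational(4, 9), d)))
Add(Mul(Function('H')(Function('N')(-1)), Function('B')(-3, -4)), -42) = Add(Mul(Add(-2, -1), Add(Mul(Rational(-2, 27), -3), Mul(Rational(4, 9), -4))), -42) = Add(Mul(-3, Add(Rational(2, 9), Rational(-16, 9))), -42) = Add(Mul(-3, Rational(-14, 9)), -42) = Add(Rational(14, 3), -42) = Rational(-112, 3)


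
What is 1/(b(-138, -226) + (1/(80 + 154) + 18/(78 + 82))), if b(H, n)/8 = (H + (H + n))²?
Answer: 9360/18870060613 ≈ 4.9602e-7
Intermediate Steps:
b(H, n) = 8*(n + 2*H)² (b(H, n) = 8*(H + (H + n))² = 8*(n + 2*H)²)
1/(b(-138, -226) + (1/(80 + 154) + 18/(78 + 82))) = 1/(8*(-226 + 2*(-138))² + (1/(80 + 154) + 18/(78 + 82))) = 1/(8*(-226 - 276)² + (1/234 + 18/160)) = 1/(8*(-502)² + (1/234 + (1/160)*18)) = 1/(8*252004 + (1/234 + 9/80)) = 1/(2016032 + 1093/9360) = 1/(18870060613/9360) = 9360/18870060613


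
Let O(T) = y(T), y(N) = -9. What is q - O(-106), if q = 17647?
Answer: 17656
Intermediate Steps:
O(T) = -9
q - O(-106) = 17647 - 1*(-9) = 17647 + 9 = 17656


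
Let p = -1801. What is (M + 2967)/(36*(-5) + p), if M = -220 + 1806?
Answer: -4553/1981 ≈ -2.2983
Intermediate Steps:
M = 1586
(M + 2967)/(36*(-5) + p) = (1586 + 2967)/(36*(-5) - 1801) = 4553/(-180 - 1801) = 4553/(-1981) = 4553*(-1/1981) = -4553/1981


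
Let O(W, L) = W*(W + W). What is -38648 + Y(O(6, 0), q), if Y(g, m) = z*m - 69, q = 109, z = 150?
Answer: -22367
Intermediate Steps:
O(W, L) = 2*W² (O(W, L) = W*(2*W) = 2*W²)
Y(g, m) = -69 + 150*m (Y(g, m) = 150*m - 69 = -69 + 150*m)
-38648 + Y(O(6, 0), q) = -38648 + (-69 + 150*109) = -38648 + (-69 + 16350) = -38648 + 16281 = -22367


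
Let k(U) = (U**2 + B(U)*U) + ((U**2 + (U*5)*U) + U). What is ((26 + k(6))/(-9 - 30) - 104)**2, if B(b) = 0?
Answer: 18835600/1521 ≈ 12384.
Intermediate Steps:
k(U) = U + 7*U**2 (k(U) = (U**2 + 0*U) + ((U**2 + (U*5)*U) + U) = (U**2 + 0) + ((U**2 + (5*U)*U) + U) = U**2 + ((U**2 + 5*U**2) + U) = U**2 + (6*U**2 + U) = U**2 + (U + 6*U**2) = U + 7*U**2)
((26 + k(6))/(-9 - 30) - 104)**2 = ((26 + 6*(1 + 7*6))/(-9 - 30) - 104)**2 = ((26 + 6*(1 + 42))/(-39) - 104)**2 = ((26 + 6*43)*(-1/39) - 104)**2 = ((26 + 258)*(-1/39) - 104)**2 = (284*(-1/39) - 104)**2 = (-284/39 - 104)**2 = (-4340/39)**2 = 18835600/1521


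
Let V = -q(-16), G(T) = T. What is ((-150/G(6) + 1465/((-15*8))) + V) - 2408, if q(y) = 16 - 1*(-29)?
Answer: -59765/24 ≈ -2490.2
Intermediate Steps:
q(y) = 45 (q(y) = 16 + 29 = 45)
V = -45 (V = -1*45 = -45)
((-150/G(6) + 1465/((-15*8))) + V) - 2408 = ((-150/6 + 1465/((-15*8))) - 45) - 2408 = ((-150*⅙ + 1465/(-120)) - 45) - 2408 = ((-25 + 1465*(-1/120)) - 45) - 2408 = ((-25 - 293/24) - 45) - 2408 = (-893/24 - 45) - 2408 = -1973/24 - 2408 = -59765/24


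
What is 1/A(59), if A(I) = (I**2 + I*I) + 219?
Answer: 1/7181 ≈ 0.00013926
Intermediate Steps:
A(I) = 219 + 2*I**2 (A(I) = (I**2 + I**2) + 219 = 2*I**2 + 219 = 219 + 2*I**2)
1/A(59) = 1/(219 + 2*59**2) = 1/(219 + 2*3481) = 1/(219 + 6962) = 1/7181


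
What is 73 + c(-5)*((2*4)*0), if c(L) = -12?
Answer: 73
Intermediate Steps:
73 + c(-5)*((2*4)*0) = 73 - 12*2*4*0 = 73 - 96*0 = 73 - 12*0 = 73 + 0 = 73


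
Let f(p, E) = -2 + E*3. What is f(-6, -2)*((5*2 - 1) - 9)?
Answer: 0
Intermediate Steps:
f(p, E) = -2 + 3*E
f(-6, -2)*((5*2 - 1) - 9) = (-2 + 3*(-2))*((5*2 - 1) - 9) = (-2 - 6)*((10 - 1) - 9) = -8*(9 - 9) = -8*0 = 0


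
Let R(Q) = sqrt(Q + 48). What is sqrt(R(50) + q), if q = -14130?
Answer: sqrt(-14130 + 7*sqrt(2)) ≈ 118.83*I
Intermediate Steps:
R(Q) = sqrt(48 + Q)
sqrt(R(50) + q) = sqrt(sqrt(48 + 50) - 14130) = sqrt(sqrt(98) - 14130) = sqrt(7*sqrt(2) - 14130) = sqrt(-14130 + 7*sqrt(2))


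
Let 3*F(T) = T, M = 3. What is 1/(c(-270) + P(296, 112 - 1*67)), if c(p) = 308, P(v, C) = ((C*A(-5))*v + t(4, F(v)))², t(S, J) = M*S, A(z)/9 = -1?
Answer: 1/14368337732 ≈ 6.9597e-11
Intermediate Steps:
F(T) = T/3
A(z) = -9 (A(z) = 9*(-1) = -9)
t(S, J) = 3*S
P(v, C) = (12 - 9*C*v)² (P(v, C) = ((C*(-9))*v + 3*4)² = ((-9*C)*v + 12)² = (-9*C*v + 12)² = (12 - 9*C*v)²)
1/(c(-270) + P(296, 112 - 1*67)) = 1/(308 + 9*(4 - 3*(112 - 1*67)*296)²) = 1/(308 + 9*(4 - 3*(112 - 67)*296)²) = 1/(308 + 9*(4 - 3*45*296)²) = 1/(308 + 9*(4 - 39960)²) = 1/(308 + 9*(-39956)²) = 1/(308 + 9*1596481936) = 1/(308 + 14368337424) = 1/14368337732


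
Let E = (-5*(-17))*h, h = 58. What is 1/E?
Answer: 1/4930 ≈ 0.00020284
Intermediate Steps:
E = 4930 (E = -5*(-17)*58 = 85*58 = 4930)
1/E = 1/4930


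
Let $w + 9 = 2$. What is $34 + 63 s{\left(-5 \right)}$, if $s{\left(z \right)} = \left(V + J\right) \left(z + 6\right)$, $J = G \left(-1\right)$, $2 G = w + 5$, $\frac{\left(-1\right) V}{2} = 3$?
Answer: $-281$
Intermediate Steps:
$w = -7$ ($w = -9 + 2 = -7$)
$V = -6$ ($V = \left(-2\right) 3 = -6$)
$G = -1$ ($G = \frac{-7 + 5}{2} = \frac{1}{2} \left(-2\right) = -1$)
$J = 1$ ($J = \left(-1\right) \left(-1\right) = 1$)
$s{\left(z \right)} = -30 - 5 z$ ($s{\left(z \right)} = \left(-6 + 1\right) \left(z + 6\right) = - 5 \left(6 + z\right) = -30 - 5 z$)
$34 + 63 s{\left(-5 \right)} = 34 + 63 \left(-30 - -25\right) = 34 + 63 \left(-30 + 25\right) = 34 + 63 \left(-5\right) = 34 - 315 = -281$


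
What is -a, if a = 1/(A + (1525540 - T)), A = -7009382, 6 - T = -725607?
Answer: 1/6209455 ≈ 1.6104e-7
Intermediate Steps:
T = 725613 (T = 6 - 1*(-725607) = 6 + 725607 = 725613)
a = -1/6209455 (a = 1/(-7009382 + (1525540 - 1*725613)) = 1/(-7009382 + (1525540 - 725613)) = 1/(-7009382 + 799927) = 1/(-6209455) = -1/6209455 ≈ -1.6104e-7)
-a = -1*(-1/6209455) = 1/6209455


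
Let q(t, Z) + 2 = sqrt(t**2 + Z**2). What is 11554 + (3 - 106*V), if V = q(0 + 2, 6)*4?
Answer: 12405 - 848*sqrt(10) ≈ 9723.4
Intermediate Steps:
q(t, Z) = -2 + sqrt(Z**2 + t**2) (q(t, Z) = -2 + sqrt(t**2 + Z**2) = -2 + sqrt(Z**2 + t**2))
V = -8 + 8*sqrt(10) (V = (-2 + sqrt(6**2 + (0 + 2)**2))*4 = (-2 + sqrt(36 + 2**2))*4 = (-2 + sqrt(36 + 4))*4 = (-2 + sqrt(40))*4 = (-2 + 2*sqrt(10))*4 = -8 + 8*sqrt(10) ≈ 17.298)
11554 + (3 - 106*V) = 11554 + (3 - 106*(-8 + 8*sqrt(10))) = 11554 + (3 + (848 - 848*sqrt(10))) = 11554 + (851 - 848*sqrt(10)) = 12405 - 848*sqrt(10)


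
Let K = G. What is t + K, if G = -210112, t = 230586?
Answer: 20474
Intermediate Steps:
K = -210112
t + K = 230586 - 210112 = 20474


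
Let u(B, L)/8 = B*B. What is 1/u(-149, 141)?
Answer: 1/177608 ≈ 5.6304e-6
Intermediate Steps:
u(B, L) = 8*B**2 (u(B, L) = 8*(B*B) = 8*B**2)
1/u(-149, 141) = 1/(8*(-149)**2) = 1/(8*22201) = 1/177608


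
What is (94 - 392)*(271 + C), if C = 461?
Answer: -218136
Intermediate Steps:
(94 - 392)*(271 + C) = (94 - 392)*(271 + 461) = -298*732 = -218136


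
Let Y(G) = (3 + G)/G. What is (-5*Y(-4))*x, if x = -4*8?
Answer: 40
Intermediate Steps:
Y(G) = (3 + G)/G
x = -32
(-5*Y(-4))*x = -5*(3 - 4)/(-4)*(-32) = -(-5)*(-1)/4*(-32) = -5*¼*(-32) = -5/4*(-32) = 40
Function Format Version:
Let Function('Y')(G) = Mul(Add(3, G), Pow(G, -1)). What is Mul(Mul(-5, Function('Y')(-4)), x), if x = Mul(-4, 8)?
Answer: 40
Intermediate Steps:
Function('Y')(G) = Mul(Pow(G, -1), Add(3, G))
x = -32
Mul(Mul(-5, Function('Y')(-4)), x) = Mul(Mul(-5, Mul(Pow(-4, -1), Add(3, -4))), -32) = Mul(Mul(-5, Mul(Rational(-1, 4), -1)), -32) = Mul(Mul(-5, Rational(1, 4)), -32) = Mul(Rational(-5, 4), -32) = 40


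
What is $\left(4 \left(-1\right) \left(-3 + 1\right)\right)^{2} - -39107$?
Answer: $39171$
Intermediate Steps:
$\left(4 \left(-1\right) \left(-3 + 1\right)\right)^{2} - -39107 = \left(\left(-4\right) \left(-2\right)\right)^{2} + 39107 = 8^{2} + 39107 = 64 + 39107 = 39171$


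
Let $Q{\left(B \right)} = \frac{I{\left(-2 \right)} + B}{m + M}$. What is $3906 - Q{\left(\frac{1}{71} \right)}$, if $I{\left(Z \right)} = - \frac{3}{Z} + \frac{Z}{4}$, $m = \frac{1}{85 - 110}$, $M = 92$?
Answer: $\frac{637570674}{163229} \approx 3906.0$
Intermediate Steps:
$m = - \frac{1}{25}$ ($m = \frac{1}{-25} = - \frac{1}{25} \approx -0.04$)
$I{\left(Z \right)} = - \frac{3}{Z} + \frac{Z}{4}$ ($I{\left(Z \right)} = - \frac{3}{Z} + Z \frac{1}{4} = - \frac{3}{Z} + \frac{Z}{4}$)
$Q{\left(B \right)} = \frac{25}{2299} + \frac{25 B}{2299}$ ($Q{\left(B \right)} = \frac{\left(- \frac{3}{-2} + \frac{1}{4} \left(-2\right)\right) + B}{- \frac{1}{25} + 92} = \frac{\left(\left(-3\right) \left(- \frac{1}{2}\right) - \frac{1}{2}\right) + B}{\frac{2299}{25}} = \left(\left(\frac{3}{2} - \frac{1}{2}\right) + B\right) \frac{25}{2299} = \left(1 + B\right) \frac{25}{2299} = \frac{25}{2299} + \frac{25 B}{2299}$)
$3906 - Q{\left(\frac{1}{71} \right)} = 3906 - \left(\frac{25}{2299} + \frac{25}{2299 \cdot 71}\right) = 3906 - \left(\frac{25}{2299} + \frac{25}{2299} \cdot \frac{1}{71}\right) = 3906 - \left(\frac{25}{2299} + \frac{25}{163229}\right) = 3906 - \frac{1800}{163229} = \frac{637570674}{163229}$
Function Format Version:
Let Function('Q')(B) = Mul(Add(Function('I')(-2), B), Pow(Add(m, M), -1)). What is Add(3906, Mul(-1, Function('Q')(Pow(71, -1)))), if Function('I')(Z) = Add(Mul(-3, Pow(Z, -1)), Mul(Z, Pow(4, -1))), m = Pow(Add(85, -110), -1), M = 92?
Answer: Rational(637570674, 163229) ≈ 3906.0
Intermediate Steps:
m = Rational(-1, 25) (m = Pow(-25, -1) = Rational(-1, 25) ≈ -0.040000)
Function('I')(Z) = Add(Mul(-3, Pow(Z, -1)), Mul(Rational(1, 4), Z)) (Function('I')(Z) = Add(Mul(-3, Pow(Z, -1)), Mul(Z, Rational(1, 4))) = Add(Mul(-3, Pow(Z, -1)), Mul(Rational(1, 4), Z)))
Function('Q')(B) = Add(Rational(25, 2299), Mul(Rational(25, 2299), B)) (Function('Q')(B) = Mul(Add(Add(Mul(-3, Pow(-2, -1)), Mul(Rational(1, 4), -2)), B), Pow(Add(Rational(-1, 25), 92), -1)) = Mul(Add(Add(Mul(-3, Rational(-1, 2)), Rational(-1, 2)), B), Pow(Rational(2299, 25), -1)) = Mul(Add(Add(Rational(3, 2), Rational(-1, 2)), B), Rational(25, 2299)) = Mul(Add(1, B), Rational(25, 2299)) = Add(Rational(25, 2299), Mul(Rational(25, 2299), B)))
Add(3906, Mul(-1, Function('Q')(Pow(71, -1)))) = Add(3906, Mul(-1, Add(Rational(25, 2299), Mul(Rational(25, 2299), Pow(71, -1))))) = Add(3906, Mul(-1, Add(Rational(25, 2299), Mul(Rational(25, 2299), Rational(1, 71))))) = Add(3906, Mul(-1, Add(Rational(25, 2299), Rational(25, 163229)))) = Add(3906, Mul(-1, Rational(1800, 163229))) = Add(3906, Rational(-1800, 163229)) = Rational(637570674, 163229)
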